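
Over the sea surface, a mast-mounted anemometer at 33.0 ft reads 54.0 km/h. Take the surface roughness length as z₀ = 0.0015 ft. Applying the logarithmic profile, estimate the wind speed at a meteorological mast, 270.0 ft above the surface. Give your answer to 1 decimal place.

65.4 km/h

Log law: V(z) ∝ ln(z/z₀), so V₂/V₁ = ln(z₂/z₀) / ln(z₁/z₀).
ln(270.0/0.0015) = 12.1007, ln(33.0/0.0015) = 9.9988
V₂ = 54.0 × 12.1007/9.9988 = 54.0 × 1.2102 = 65.3517 km/h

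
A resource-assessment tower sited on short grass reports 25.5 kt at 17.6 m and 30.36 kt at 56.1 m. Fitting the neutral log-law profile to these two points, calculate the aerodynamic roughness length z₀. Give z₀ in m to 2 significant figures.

z₀ ≈ 0.040 m

Log law: V(z) ∝ ln(z/z₀). With r = V₁/V₂ = 25.5/30.36 = 0.83992,
r · ln(z₂/z₀) = ln(z₁/z₀) ⇒ ln z₀ = (ln z₁ − r·ln z₂)/(1 − r)
ln z₀ = (2.86790 − 0.83992×4.02714) / 0.16008 = -3.2145
z₀ = exp(-3.2145) = 0.04017 m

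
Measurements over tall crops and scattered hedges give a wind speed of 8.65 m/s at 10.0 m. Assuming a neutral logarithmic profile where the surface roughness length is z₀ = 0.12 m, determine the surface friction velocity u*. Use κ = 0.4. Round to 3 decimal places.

u* ≈ 0.782 m/s

Log law: V(z) = (u*/κ) · ln(z/z₀) ⇒ u* = κ · V / ln(z/z₀)
u* = 0.4 × 8.65 / ln(10.0/0.12) = 0.4 × 8.65 / 4.4228
   = 3.4600 / 4.4228 = 0.7823 m/s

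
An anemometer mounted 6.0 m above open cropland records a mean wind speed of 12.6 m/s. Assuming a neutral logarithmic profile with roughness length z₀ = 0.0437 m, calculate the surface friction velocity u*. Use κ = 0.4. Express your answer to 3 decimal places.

Log law: V(z) = (u*/κ) · ln(z/z₀) ⇒ u* = κ · V / ln(z/z₀)
u* = 0.4 × 12.6 / ln(6.0/0.0437) = 0.4 × 12.6 / 4.9222
   = 5.0400 / 4.9222 = 1.0239 m/s

u* ≈ 1.024 m/s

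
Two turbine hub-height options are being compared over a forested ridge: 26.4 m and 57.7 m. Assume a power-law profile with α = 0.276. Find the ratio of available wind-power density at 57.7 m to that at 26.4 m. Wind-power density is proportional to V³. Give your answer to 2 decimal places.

1.91

Speed ratio: V_B/V_A = (z_B/z_A)^α = (57.7/26.4)^0.276 = (2.1856)^0.276 = 1.24086
Power-density ratio: P_B/P_A = (V_B/V_A)³ = (1.24086)³ = 1.91058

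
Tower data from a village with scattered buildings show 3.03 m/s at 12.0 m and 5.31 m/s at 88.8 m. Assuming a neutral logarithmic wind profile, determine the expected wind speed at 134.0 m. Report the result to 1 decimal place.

Log law: V ∝ ln(z/z₀). From the pair, with r = V₁/V₂ = 0.57062,
ln z₀ = (ln z₁ − r·ln z₂)/(1 − r) = (2.4849 − 0.57062×4.4864)/0.42938 = -0.1750 → z₀ = 0.8395 m
V₃ = V₁ · ln(z₃/z₀)/ln(z₁/z₀) = 3.03 × 5.0728/2.6599 = 5.7787 m/s

5.8 m/s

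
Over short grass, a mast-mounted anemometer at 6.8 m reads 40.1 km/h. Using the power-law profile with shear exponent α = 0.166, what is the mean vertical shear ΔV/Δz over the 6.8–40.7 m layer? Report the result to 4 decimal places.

0.4091 km/h/m

Power law: V₂ = V₁ · (z₂/z₁)^α = 40.1 × (5.9853)^0.166 = 53.9685 km/h
ΔV/Δz = (53.9685 − 40.1)/(40.7 − 6.8) = 13.8685/33.9000 = 0.40910 km/h/m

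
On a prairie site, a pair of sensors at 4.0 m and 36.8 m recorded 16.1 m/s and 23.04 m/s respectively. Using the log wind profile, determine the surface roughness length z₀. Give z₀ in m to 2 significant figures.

z₀ ≈ 0.023 m

Log law: V(z) ∝ ln(z/z₀). With r = V₁/V₂ = 16.1/23.04 = 0.69878,
r · ln(z₂/z₀) = ln(z₁/z₀) ⇒ ln z₀ = (ln z₁ − r·ln z₂)/(1 − r)
ln z₀ = (1.38629 − 0.69878×3.60550) / 0.30122 = -3.7620
z₀ = exp(-3.7620) = 0.02324 m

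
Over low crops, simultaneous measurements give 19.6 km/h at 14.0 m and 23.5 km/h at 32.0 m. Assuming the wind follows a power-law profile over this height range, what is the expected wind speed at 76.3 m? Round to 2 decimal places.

First find α: α = ln(V₂/V₁)/ln(z₂/z₁) = ln(23.5/19.6)/ln(32.0/14.0) = 0.18147/0.82668 = 0.2195
Extrapolate from 32.0 m to 76.3 m: V₃ = 23.5 × (76.3/32.0)^0.2195 = 23.5 × 1.2102 = 28.4386 km/h

28.44 km/h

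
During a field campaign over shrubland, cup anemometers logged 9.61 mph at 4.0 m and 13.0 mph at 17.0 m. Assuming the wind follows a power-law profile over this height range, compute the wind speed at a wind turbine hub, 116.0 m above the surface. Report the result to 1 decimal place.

19.4 mph

First find α: α = ln(V₂/V₁)/ln(z₂/z₁) = ln(13.0/9.61)/ln(17.0/4.0) = 0.30215/1.44692 = 0.2088
Extrapolate from 17.0 m to 116.0 m: V₃ = 13.0 × (116.0/17.0)^0.2088 = 13.0 × 1.4933 = 19.4134 mph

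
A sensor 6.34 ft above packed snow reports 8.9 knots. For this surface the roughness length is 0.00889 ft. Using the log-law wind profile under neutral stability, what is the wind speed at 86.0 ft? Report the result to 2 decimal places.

Log law: V(z) ∝ ln(z/z₀), so V₂/V₁ = ln(z₂/z₀) / ln(z₁/z₀).
ln(86.0/0.00889) = 9.1772, ln(6.34/0.00889) = 6.5697
V₂ = 8.9 × 9.1772/6.5697 = 8.9 × 1.3969 = 12.4323 knots

12.43 knots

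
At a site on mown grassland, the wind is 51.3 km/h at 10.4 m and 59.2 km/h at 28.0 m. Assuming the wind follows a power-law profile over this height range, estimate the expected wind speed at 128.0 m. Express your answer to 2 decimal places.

73.75 km/h

First find α: α = ln(V₂/V₁)/ln(z₂/z₁) = ln(59.2/51.3)/ln(28.0/10.4) = 0.14323/0.99040 = 0.1446
Extrapolate from 28.0 m to 128.0 m: V₃ = 59.2 × (128.0/28.0)^0.1446 = 59.2 × 1.2458 = 73.7527 km/h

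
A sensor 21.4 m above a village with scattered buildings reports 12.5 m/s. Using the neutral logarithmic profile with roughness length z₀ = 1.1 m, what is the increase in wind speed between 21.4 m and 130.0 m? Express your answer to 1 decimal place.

7.6 m/s

Log law: V₂ = V₁ · ln(z₂/z₀)/ln(z₁/z₀) = 12.5 × 4.7722/2.9681 = 20.0981 m/s
ΔV = 20.0981 − 12.5 = 7.5981 m/s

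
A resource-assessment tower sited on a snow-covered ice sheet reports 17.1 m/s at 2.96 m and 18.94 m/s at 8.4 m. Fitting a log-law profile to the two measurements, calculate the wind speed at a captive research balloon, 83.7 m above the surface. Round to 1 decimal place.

Log law: V ∝ ln(z/z₀). From the pair, with r = V₁/V₂ = 0.90285,
ln z₀ = (ln z₁ − r·ln z₂)/(1 − r) = (1.0852 − 0.90285×2.1282)/0.09715 = -8.6083 → z₀ = 0.0001826 m
V₃ = V₁ · ln(z₃/z₀)/ln(z₁/z₀) = 17.1 × 13.0355/9.6935 = 22.9956 m/s

23.0 m/s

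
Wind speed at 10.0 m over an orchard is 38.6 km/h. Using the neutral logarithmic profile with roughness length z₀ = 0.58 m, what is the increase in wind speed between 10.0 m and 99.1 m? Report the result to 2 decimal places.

Log law: V₂ = V₁ · ln(z₂/z₀)/ln(z₁/z₀) = 38.6 × 5.1409/2.8473 = 69.6928 km/h
ΔV = 69.6928 − 38.6 = 31.0928 km/h

31.09 km/h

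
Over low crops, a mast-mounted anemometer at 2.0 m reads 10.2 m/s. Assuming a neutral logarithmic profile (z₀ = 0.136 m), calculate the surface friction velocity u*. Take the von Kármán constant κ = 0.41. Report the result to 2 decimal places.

Log law: V(z) = (u*/κ) · ln(z/z₀) ⇒ u* = κ · V / ln(z/z₀)
u* = 0.41 × 10.2 / ln(2.0/0.136) = 0.41 × 10.2 / 2.6882
   = 4.1820 / 2.6882 = 1.5557 m/s

u* ≈ 1.56 m/s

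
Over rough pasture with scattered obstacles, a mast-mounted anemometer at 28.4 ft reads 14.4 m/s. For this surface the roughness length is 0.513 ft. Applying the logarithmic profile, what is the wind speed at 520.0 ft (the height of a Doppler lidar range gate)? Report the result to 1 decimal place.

24.8 m/s

Log law: V(z) ∝ ln(z/z₀), so V₂/V₁ = ln(z₂/z₀) / ln(z₁/z₀).
ln(520.0/0.513) = 6.9213, ln(28.4/0.513) = 4.0139
V₂ = 14.4 × 6.9213/4.0139 = 14.4 × 1.7243 = 24.8306 m/s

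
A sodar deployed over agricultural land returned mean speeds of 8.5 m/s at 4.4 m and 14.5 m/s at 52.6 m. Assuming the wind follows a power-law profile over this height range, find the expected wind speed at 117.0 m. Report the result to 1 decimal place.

First find α: α = ln(V₂/V₁)/ln(z₂/z₁) = ln(14.5/8.5)/ln(52.6/4.4) = 0.53408/2.48111 = 0.2153
Extrapolate from 52.6 m to 117.0 m: V₃ = 14.5 × (117.0/52.6)^0.2153 = 14.5 × 1.1878 = 17.2229 m/s

17.2 m/s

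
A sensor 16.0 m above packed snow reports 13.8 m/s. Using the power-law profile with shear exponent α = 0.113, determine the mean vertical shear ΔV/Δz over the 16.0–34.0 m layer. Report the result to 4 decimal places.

0.0682 m/s/m

Power law: V₂ = V₁ · (z₂/z₁)^α = 13.8 × (2.1250)^0.113 = 15.0269 m/s
ΔV/Δz = (15.0269 − 13.8)/(34.0 − 16.0) = 1.2269/18.0000 = 0.06816 m/s/m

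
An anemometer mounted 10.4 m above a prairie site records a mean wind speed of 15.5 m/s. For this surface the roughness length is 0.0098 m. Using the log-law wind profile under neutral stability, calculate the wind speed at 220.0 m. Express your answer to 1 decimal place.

Log law: V(z) ∝ ln(z/z₀), so V₂/V₁ = ln(z₂/z₀) / ln(z₁/z₀).
ln(220.0/0.0098) = 10.0190, ln(10.4/0.0098) = 6.9672
V₂ = 15.5 × 10.0190/6.9672 = 15.5 × 1.4380 = 22.2894 m/s

22.3 m/s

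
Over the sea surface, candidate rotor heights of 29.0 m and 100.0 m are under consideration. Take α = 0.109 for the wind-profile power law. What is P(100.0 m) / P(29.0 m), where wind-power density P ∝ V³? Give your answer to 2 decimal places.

1.50

Speed ratio: V_B/V_A = (z_B/z_A)^α = (100.0/29.0)^0.109 = (3.4483)^0.109 = 1.14445
Power-density ratio: P_B/P_A = (V_B/V_A)³ = (1.14445)³ = 1.49898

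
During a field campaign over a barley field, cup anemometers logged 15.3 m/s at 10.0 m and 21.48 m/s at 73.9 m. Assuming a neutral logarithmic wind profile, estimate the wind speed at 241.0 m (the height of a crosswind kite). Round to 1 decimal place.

25.1 m/s

Log law: V ∝ ln(z/z₀). From the pair, with r = V₁/V₂ = 0.71229,
ln z₀ = (ln z₁ − r·ln z₂)/(1 − r) = (2.3026 − 0.71229×4.3027)/0.28771 = -2.6492 → z₀ = 0.07071 m
V₃ = V₁ · ln(z₃/z₀)/ln(z₁/z₀) = 15.3 × 8.1340/4.9518 = 25.1324 m/s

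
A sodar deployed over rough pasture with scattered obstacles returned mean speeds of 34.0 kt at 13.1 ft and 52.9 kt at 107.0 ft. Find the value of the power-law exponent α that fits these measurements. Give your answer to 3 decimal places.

α ≈ 0.210

Power law: V₂/V₁ = (z₂/z₁)^α ⇒ α = ln(V₂/V₁) / ln(z₂/z₁)
α = ln(52.9/34.0) / ln(107.0/13.1) = ln(1.5559) / ln(8.1679)
  = 0.44204 / 2.10022 = 0.21047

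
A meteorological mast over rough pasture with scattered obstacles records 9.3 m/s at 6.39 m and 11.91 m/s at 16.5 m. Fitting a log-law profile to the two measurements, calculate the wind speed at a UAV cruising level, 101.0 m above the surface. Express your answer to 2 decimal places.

Log law: V ∝ ln(z/z₀). From the pair, with r = V₁/V₂ = 0.78086,
ln z₀ = (ln z₁ − r·ln z₂)/(1 − r) = (1.8547 − 0.78086×2.8034)/0.21914 = -1.5254 → z₀ = 0.2175 m
V₃ = V₁ · ln(z₃/z₀)/ln(z₁/z₀) = 9.3 × 6.1405/3.3802 = 16.8948 m/s

16.89 m/s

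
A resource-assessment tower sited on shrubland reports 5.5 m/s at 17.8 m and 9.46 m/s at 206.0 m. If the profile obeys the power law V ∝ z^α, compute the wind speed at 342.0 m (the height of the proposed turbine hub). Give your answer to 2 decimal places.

10.58 m/s

First find α: α = ln(V₂/V₁)/ln(z₂/z₁) = ln(9.46/5.5)/ln(206.0/17.8) = 0.54232/2.44868 = 0.2215
Extrapolate from 206.0 m to 342.0 m: V₃ = 9.46 × (342.0/206.0)^0.2215 = 9.46 × 1.1188 = 10.5840 m/s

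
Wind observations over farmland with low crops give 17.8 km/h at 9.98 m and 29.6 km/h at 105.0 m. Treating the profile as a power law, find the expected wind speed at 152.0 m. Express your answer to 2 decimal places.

32.06 km/h

First find α: α = ln(V₂/V₁)/ln(z₂/z₁) = ln(29.6/17.8)/ln(105.0/9.98) = 0.50858/2.35338 = 0.2161
Extrapolate from 105.0 m to 152.0 m: V₃ = 29.6 × (152.0/105.0)^0.2161 = 29.6 × 1.0832 = 32.0634 km/h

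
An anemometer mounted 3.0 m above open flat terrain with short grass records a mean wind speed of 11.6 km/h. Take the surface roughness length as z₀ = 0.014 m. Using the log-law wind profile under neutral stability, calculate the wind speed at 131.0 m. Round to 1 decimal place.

Log law: V(z) ∝ ln(z/z₀), so V₂/V₁ = ln(z₂/z₀) / ln(z₁/z₀).
ln(131.0/0.014) = 9.1439, ln(3.0/0.014) = 5.3673
V₂ = 11.6 × 9.1439/5.3673 = 11.6 × 1.7036 = 19.7621 km/h

19.8 km/h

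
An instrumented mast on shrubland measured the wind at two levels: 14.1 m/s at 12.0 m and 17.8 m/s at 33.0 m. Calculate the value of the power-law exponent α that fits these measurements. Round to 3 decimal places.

α ≈ 0.230

Power law: V₂/V₁ = (z₂/z₁)^α ⇒ α = ln(V₂/V₁) / ln(z₂/z₁)
α = ln(17.8/14.1) / ln(33.0/12.0) = ln(1.2624) / ln(2.7500)
  = 0.23302 / 1.01160 = 0.23035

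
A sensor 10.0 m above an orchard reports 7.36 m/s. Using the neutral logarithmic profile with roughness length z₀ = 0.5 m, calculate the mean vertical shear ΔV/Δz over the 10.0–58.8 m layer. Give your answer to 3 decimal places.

0.089 m/s/m

Log law: V₂ = V₁ · ln(z₂/z₀)/ln(z₁/z₀) = 7.36 × 4.7673/2.9957 = 11.7124 m/s
ΔV/Δz = (11.7124 − 7.36)/(58.8 − 10.0) = 4.3524/48.8000 = 0.08919 m/s/m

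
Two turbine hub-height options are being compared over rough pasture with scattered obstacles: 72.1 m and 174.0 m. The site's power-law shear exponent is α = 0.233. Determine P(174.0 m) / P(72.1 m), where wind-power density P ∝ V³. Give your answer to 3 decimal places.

1.851

Speed ratio: V_B/V_A = (z_B/z_A)^α = (174.0/72.1)^0.233 = (2.4133)^0.233 = 1.22786
Power-density ratio: P_B/P_A = (V_B/V_A)³ = (1.22786)³ = 1.85117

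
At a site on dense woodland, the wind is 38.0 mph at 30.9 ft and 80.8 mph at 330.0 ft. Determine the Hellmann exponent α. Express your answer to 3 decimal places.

Power law: V₂/V₁ = (z₂/z₁)^α ⇒ α = ln(V₂/V₁) / ln(z₂/z₁)
α = ln(80.8/38.0) / ln(330.0/30.9) = ln(2.1263) / ln(10.6796)
  = 0.75439 / 2.36834 = 0.31853

α ≈ 0.319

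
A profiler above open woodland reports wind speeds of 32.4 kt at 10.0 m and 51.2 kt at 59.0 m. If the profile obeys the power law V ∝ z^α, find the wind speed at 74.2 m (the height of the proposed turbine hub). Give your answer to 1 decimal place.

First find α: α = ln(V₂/V₁)/ln(z₂/z₁) = ln(51.2/32.4)/ln(59.0/10.0) = 0.45758/1.77495 = 0.2578
Extrapolate from 59.0 m to 74.2 m: V₃ = 51.2 × (74.2/59.0)^0.2578 = 51.2 × 1.0609 = 54.3168 kt

54.3 kt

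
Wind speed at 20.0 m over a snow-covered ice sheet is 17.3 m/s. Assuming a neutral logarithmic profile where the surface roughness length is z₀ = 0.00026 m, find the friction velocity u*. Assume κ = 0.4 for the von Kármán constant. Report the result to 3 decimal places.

u* ≈ 0.615 m/s

Log law: V(z) = (u*/κ) · ln(z/z₀) ⇒ u* = κ · V / ln(z/z₀)
u* = 0.4 × 17.3 / ln(20.0/0.00026) = 0.4 × 17.3 / 11.2506
   = 6.9200 / 11.2506 = 0.6151 m/s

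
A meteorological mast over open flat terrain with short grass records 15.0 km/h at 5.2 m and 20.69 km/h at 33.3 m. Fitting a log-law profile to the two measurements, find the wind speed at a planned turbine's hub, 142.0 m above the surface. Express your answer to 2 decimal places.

25.13 km/h

Log law: V ∝ ln(z/z₀). From the pair, with r = V₁/V₂ = 0.72499,
ln z₀ = (ln z₁ − r·ln z₂)/(1 − r) = (1.6487 − 0.72499×3.5056)/0.27501 = -3.2465 → z₀ = 0.03891 m
V₃ = V₁ · ln(z₃/z₀)/ln(z₁/z₀) = 15.0 × 8.2023/4.8952 = 25.1340 km/h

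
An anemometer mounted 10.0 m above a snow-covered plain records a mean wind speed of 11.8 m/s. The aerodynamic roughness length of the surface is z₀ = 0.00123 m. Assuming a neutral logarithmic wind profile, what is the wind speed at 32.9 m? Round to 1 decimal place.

13.4 m/s

Log law: V(z) ∝ ln(z/z₀), so V₂/V₁ = ln(z₂/z₀) / ln(z₁/z₀).
ln(32.9/0.00123) = 10.1942, ln(10.0/0.00123) = 9.0033
V₂ = 11.8 × 10.1942/9.0033 = 11.8 × 1.1323 = 13.3608 m/s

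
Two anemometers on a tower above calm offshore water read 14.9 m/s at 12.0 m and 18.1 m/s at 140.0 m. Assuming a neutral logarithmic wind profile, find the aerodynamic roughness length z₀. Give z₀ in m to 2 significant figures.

z₀ ≈ 0.00013 m

Log law: V(z) ∝ ln(z/z₀). With r = V₁/V₂ = 14.9/18.1 = 0.82320,
r · ln(z₂/z₀) = ln(z₁/z₀) ⇒ ln z₀ = (ln z₁ − r·ln z₂)/(1 − r)
ln z₀ = (2.48491 − 0.82320×4.94164) / 0.17680 = -8.9543
z₀ = exp(-8.9543) = 0.0001292 m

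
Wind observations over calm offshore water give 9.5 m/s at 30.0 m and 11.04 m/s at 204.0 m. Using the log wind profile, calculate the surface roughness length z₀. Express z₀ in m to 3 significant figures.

z₀ ≈ 0.000220 m

Log law: V(z) ∝ ln(z/z₀). With r = V₁/V₂ = 9.5/11.04 = 0.86051,
r · ln(z₂/z₀) = ln(z₁/z₀) ⇒ ln z₀ = (ln z₁ − r·ln z₂)/(1 − r)
ln z₀ = (3.40120 − 0.86051×5.31812) / 0.13949 = -8.4240
z₀ = exp(-8.4240) = 0.0002195 m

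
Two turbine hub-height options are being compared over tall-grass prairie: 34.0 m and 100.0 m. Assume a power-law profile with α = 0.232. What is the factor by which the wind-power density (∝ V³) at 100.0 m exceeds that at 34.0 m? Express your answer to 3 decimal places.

2.119

Speed ratio: V_B/V_A = (z_B/z_A)^α = (100.0/34.0)^0.232 = (2.9412)^0.232 = 1.28439
Power-density ratio: P_B/P_A = (V_B/V_A)³ = (1.28439)³ = 2.11880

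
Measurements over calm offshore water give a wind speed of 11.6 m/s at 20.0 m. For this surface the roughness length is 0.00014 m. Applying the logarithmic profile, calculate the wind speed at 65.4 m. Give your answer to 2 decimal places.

12.76 m/s

Log law: V(z) ∝ ln(z/z₀), so V₂/V₁ = ln(z₂/z₀) / ln(z₁/z₀).
ln(65.4/0.00014) = 13.0544, ln(20.0/0.00014) = 11.8696
V₂ = 11.6 × 13.0544/11.8696 = 11.6 × 1.0998 = 12.7579 m/s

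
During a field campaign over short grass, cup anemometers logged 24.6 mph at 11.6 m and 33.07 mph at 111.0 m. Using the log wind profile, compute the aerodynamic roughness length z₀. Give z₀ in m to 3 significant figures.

z₀ ≈ 0.0164 m

Log law: V(z) ∝ ln(z/z₀). With r = V₁/V₂ = 24.6/33.07 = 0.74388,
r · ln(z₂/z₀) = ln(z₁/z₀) ⇒ ln z₀ = (ln z₁ − r·ln z₂)/(1 − r)
ln z₀ = (2.45101 − 0.74388×4.70953) / 0.25612 = -4.1086
z₀ = exp(-4.1086) = 0.01643 m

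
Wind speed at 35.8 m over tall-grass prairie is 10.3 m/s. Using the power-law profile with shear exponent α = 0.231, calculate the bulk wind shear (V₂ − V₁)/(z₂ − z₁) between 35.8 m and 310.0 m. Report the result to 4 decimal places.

Power law: V₂ = V₁ · (z₂/z₁)^α = 10.3 × (8.6592)^0.231 = 16.9588 m/s
ΔV/Δz = (16.9588 − 10.3)/(310.0 − 35.8) = 6.6588/274.2000 = 0.02428 m/s/m

0.0243 m/s/m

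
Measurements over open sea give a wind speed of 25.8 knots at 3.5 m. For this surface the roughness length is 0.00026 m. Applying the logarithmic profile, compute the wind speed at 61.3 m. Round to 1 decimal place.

33.6 knots

Log law: V(z) ∝ ln(z/z₀), so V₂/V₁ = ln(z₂/z₀) / ln(z₁/z₀).
ln(61.3/0.00026) = 12.3706, ln(3.5/0.00026) = 9.5076
V₂ = 25.8 × 12.3706/9.5076 = 25.8 × 1.3011 = 33.5691 knots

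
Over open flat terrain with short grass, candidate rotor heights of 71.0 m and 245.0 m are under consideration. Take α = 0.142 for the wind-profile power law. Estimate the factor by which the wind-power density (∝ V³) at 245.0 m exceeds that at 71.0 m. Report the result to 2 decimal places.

1.69

Speed ratio: V_B/V_A = (z_B/z_A)^α = (245.0/71.0)^0.142 = (3.4507)^0.142 = 1.19229
Power-density ratio: P_B/P_A = (V_B/V_A)³ = (1.19229)³ = 1.69492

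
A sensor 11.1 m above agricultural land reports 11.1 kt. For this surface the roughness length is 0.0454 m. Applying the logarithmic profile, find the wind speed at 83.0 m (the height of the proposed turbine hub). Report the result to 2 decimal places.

15.16 kt

Log law: V(z) ∝ ln(z/z₀), so V₂/V₁ = ln(z₂/z₀) / ln(z₁/z₀).
ln(83.0/0.0454) = 7.5111, ln(11.1/0.0454) = 5.4992
V₂ = 11.1 × 7.5111/5.4992 = 11.1 × 1.3659 = 15.1610 kt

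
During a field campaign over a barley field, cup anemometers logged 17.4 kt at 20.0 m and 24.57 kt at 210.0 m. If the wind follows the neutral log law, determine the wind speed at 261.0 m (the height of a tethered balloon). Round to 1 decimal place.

Log law: V ∝ ln(z/z₀). From the pair, with r = V₁/V₂ = 0.70818,
ln z₀ = (ln z₁ − r·ln z₂)/(1 − r) = (2.9957 − 0.70818×5.3471)/0.29182 = -2.7105 → z₀ = 0.06650 m
V₃ = V₁ · ln(z₃/z₀)/ln(z₁/z₀) = 17.4 × 8.2751/5.7063 = 25.2330 kt

25.2 kt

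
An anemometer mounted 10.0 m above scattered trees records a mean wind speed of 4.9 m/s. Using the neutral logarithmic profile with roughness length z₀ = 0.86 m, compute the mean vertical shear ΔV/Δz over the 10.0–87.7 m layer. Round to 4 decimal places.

0.0558 m/s/m

Log law: V₂ = V₁ · ln(z₂/z₀)/ln(z₁/z₀) = 4.9 × 4.6247/2.4534 = 9.2366 m/s
ΔV/Δz = (9.2366 − 4.9)/(87.7 − 10.0) = 4.3366/77.7000 = 0.05581 m/s/m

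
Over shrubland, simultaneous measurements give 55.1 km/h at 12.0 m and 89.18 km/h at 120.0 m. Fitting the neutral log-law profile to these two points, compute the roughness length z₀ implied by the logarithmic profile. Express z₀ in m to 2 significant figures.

z₀ ≈ 0.29 m

Log law: V(z) ∝ ln(z/z₀). With r = V₁/V₂ = 55.1/89.18 = 0.61785,
r · ln(z₂/z₀) = ln(z₁/z₀) ⇒ ln z₀ = (ln z₁ − r·ln z₂)/(1 − r)
ln z₀ = (2.48491 − 0.61785×4.78749) / 0.38215 = -1.2379
z₀ = exp(-1.2379) = 0.2900 m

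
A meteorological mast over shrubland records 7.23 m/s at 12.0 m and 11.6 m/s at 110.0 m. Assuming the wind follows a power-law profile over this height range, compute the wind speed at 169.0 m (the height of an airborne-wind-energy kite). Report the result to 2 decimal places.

12.71 m/s

First find α: α = ln(V₂/V₁)/ln(z₂/z₁) = ln(11.6/7.23)/ln(110.0/12.0) = 0.47277/2.21557 = 0.2134
Extrapolate from 110.0 m to 169.0 m: V₃ = 11.6 × (169.0/110.0)^0.2134 = 11.6 × 1.0960 = 12.7131 m/s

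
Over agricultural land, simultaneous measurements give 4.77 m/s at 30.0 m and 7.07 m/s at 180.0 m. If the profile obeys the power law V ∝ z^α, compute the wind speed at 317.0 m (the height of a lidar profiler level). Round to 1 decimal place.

First find α: α = ln(V₂/V₁)/ln(z₂/z₁) = ln(7.07/4.77)/ln(180.0/30.0) = 0.39351/1.79176 = 0.2196
Extrapolate from 180.0 m to 317.0 m: V₃ = 7.07 × (317.0/180.0)^0.2196 = 7.07 × 1.1324 = 8.0057 m/s

8.0 m/s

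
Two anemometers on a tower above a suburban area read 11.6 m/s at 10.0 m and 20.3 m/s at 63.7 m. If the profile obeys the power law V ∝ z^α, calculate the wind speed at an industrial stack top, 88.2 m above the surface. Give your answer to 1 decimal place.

First find α: α = ln(V₂/V₁)/ln(z₂/z₁) = ln(20.3/11.6)/ln(63.7/10.0) = 0.55962/1.85160 = 0.3022
Extrapolate from 63.7 m to 88.2 m: V₃ = 20.3 × (88.2/63.7)^0.3022 = 20.3 × 1.1034 = 22.3981 m/s

22.4 m/s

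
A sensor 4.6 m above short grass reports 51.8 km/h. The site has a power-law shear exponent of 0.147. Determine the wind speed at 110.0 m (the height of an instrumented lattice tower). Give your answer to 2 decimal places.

82.60 km/h

Power-law profile: V₂ = V₁ · (z₂/z₁)^α
V₂ = 51.8 × (110.0/4.6)^0.147 = 51.8 × (23.9130)^0.147
    = 51.8 × 1.5946 = 82.6017 km/h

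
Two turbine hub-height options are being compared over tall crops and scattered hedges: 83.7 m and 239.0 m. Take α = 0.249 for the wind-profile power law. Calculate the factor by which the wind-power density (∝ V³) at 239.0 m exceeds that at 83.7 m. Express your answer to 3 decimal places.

Speed ratio: V_B/V_A = (z_B/z_A)^α = (239.0/83.7)^0.249 = (2.8554)^0.249 = 1.29856
Power-density ratio: P_B/P_A = (V_B/V_A)³ = (1.29856)³ = 2.18971

2.190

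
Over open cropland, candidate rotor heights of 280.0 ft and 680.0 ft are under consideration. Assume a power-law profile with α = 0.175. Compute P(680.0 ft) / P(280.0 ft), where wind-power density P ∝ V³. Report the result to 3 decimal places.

1.593

Speed ratio: V_B/V_A = (z_B/z_A)^α = (680.0/280.0)^0.175 = (2.4286)^0.175 = 1.16798
Power-density ratio: P_B/P_A = (V_B/V_A)³ = (1.16798)³ = 1.59334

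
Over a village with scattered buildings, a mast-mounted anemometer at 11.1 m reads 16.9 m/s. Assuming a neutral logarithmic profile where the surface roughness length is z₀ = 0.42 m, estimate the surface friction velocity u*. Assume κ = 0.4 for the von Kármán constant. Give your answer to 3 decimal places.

u* ≈ 2.064 m/s

Log law: V(z) = (u*/κ) · ln(z/z₀) ⇒ u* = κ · V / ln(z/z₀)
u* = 0.4 × 16.9 / ln(11.1/0.42) = 0.4 × 16.9 / 3.2744
   = 6.7600 / 3.2744 = 2.0645 m/s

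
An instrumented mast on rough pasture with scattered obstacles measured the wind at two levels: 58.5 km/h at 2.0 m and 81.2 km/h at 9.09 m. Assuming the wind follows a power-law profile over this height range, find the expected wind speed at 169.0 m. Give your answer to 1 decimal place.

152.9 km/h

First find α: α = ln(V₂/V₁)/ln(z₂/z₁) = ln(81.2/58.5)/ln(9.09/2.0) = 0.32789/1.51403 = 0.2166
Extrapolate from 9.09 m to 169.0 m: V₃ = 81.2 × (169.0/9.09)^0.2166 = 81.2 × 1.8832 = 152.9148 km/h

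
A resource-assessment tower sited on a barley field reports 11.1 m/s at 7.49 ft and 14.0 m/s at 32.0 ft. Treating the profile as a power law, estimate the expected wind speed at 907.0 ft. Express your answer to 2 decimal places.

23.89 m/s

First find α: α = ln(V₂/V₁)/ln(z₂/z₁) = ln(14.0/11.1)/ln(32.0/7.49) = 0.23211/1.45217 = 0.1598
Extrapolate from 32.0 ft to 907.0 ft: V₃ = 14.0 × (907.0/32.0)^0.1598 = 14.0 × 1.7067 = 23.8939 m/s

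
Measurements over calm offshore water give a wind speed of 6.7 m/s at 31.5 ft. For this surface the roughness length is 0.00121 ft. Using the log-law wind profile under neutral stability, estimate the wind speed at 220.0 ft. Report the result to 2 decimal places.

Log law: V(z) ∝ ln(z/z₀), so V₂/V₁ = ln(z₂/z₀) / ln(z₁/z₀).
ln(220.0/0.00121) = 12.1108, ln(31.5/0.00121) = 10.1671
V₂ = 6.7 × 12.1108/10.1671 = 6.7 × 1.1912 = 7.9808 m/s

7.98 m/s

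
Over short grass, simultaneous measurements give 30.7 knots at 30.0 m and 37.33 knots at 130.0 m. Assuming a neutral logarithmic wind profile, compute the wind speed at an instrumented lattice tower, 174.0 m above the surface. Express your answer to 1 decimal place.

Log law: V ∝ ln(z/z₀). From the pair, with r = V₁/V₂ = 0.82239,
ln z₀ = (ln z₁ − r·ln z₂)/(1 − r) = (3.4012 − 0.82239×4.8675)/0.17761 = -3.3886 → z₀ = 0.03375 m
V₃ = V₁ · ln(z₃/z₀)/ln(z₁/z₀) = 30.7 × 8.5477/6.7898 = 38.6481 knots

38.6 knots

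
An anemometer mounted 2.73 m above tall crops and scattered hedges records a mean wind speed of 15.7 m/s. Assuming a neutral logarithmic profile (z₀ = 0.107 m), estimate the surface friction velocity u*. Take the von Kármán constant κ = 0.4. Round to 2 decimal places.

Log law: V(z) = (u*/κ) · ln(z/z₀) ⇒ u* = κ · V / ln(z/z₀)
u* = 0.4 × 15.7 / ln(2.73/0.107) = 0.4 × 15.7 / 3.2392
   = 6.2800 / 3.2392 = 1.9387 m/s

u* ≈ 1.94 m/s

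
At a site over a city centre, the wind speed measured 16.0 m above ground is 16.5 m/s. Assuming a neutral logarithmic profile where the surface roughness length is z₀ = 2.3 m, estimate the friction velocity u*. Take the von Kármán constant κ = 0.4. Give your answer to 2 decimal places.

u* ≈ 3.40 m/s

Log law: V(z) = (u*/κ) · ln(z/z₀) ⇒ u* = κ · V / ln(z/z₀)
u* = 0.4 × 16.5 / ln(16.0/2.3) = 0.4 × 16.5 / 1.9397
   = 6.6000 / 1.9397 = 3.4026 m/s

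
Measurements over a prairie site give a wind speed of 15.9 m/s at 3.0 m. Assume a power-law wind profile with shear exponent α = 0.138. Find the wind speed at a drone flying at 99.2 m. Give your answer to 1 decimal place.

25.8 m/s

Power-law profile: V₂ = V₁ · (z₂/z₁)^α
V₂ = 15.9 × (99.2/3.0)^0.138 = 15.9 × (33.0667)^0.138
    = 15.9 × 1.6206 = 25.7675 m/s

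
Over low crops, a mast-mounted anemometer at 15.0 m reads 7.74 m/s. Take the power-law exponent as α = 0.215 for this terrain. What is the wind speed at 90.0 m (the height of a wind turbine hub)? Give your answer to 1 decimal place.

11.4 m/s

Power-law profile: V₂ = V₁ · (z₂/z₁)^α
V₂ = 7.74 × (90.0/15.0)^0.215 = 7.74 × (6.0000)^0.215
    = 7.74 × 1.4699 = 11.3774 m/s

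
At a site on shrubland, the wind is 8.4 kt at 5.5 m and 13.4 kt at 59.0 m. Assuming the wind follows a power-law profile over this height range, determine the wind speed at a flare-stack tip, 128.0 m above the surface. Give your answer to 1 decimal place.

First find α: α = ln(V₂/V₁)/ln(z₂/z₁) = ln(13.4/8.4)/ln(59.0/5.5) = 0.46702/2.37279 = 0.1968
Extrapolate from 59.0 m to 128.0 m: V₃ = 13.4 × (128.0/59.0)^0.1968 = 13.4 × 1.1647 = 15.6066 kt

15.6 kt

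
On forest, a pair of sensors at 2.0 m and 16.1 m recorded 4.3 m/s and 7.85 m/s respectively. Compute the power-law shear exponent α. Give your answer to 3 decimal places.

Power law: V₂/V₁ = (z₂/z₁)^α ⇒ α = ln(V₂/V₁) / ln(z₂/z₁)
α = ln(7.85/4.3) / ln(16.1/2.0) = ln(1.8256) / ln(8.0500)
  = 0.60190 / 2.08567 = 0.28859

α ≈ 0.289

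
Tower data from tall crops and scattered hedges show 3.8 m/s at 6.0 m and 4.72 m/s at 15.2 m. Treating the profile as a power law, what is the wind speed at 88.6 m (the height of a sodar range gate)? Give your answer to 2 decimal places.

7.12 m/s

First find α: α = ln(V₂/V₁)/ln(z₂/z₁) = ln(4.72/3.8)/ln(15.2/6.0) = 0.21681/0.92954 = 0.2332
Extrapolate from 15.2 m to 88.6 m: V₃ = 4.72 × (88.6/15.2)^0.2332 = 4.72 × 1.5086 = 7.1205 m/s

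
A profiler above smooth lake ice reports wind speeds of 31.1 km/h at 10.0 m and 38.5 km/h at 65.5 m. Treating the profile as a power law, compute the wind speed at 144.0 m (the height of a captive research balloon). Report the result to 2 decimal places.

First find α: α = ln(V₂/V₁)/ln(z₂/z₁) = ln(38.5/31.1)/ln(65.5/10.0) = 0.21345/1.87947 = 0.1136
Extrapolate from 65.5 m to 144.0 m: V₃ = 38.5 × (144.0/65.5)^0.1136 = 38.5 × 1.0936 = 42.1032 km/h

42.10 km/h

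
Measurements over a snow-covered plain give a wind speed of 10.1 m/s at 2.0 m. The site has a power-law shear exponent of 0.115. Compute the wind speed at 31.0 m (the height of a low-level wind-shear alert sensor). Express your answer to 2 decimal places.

13.84 m/s

Power-law profile: V₂ = V₁ · (z₂/z₁)^α
V₂ = 10.1 × (31.0/2.0)^0.115 = 10.1 × (15.5000)^0.115
    = 10.1 × 1.3705 = 13.8423 m/s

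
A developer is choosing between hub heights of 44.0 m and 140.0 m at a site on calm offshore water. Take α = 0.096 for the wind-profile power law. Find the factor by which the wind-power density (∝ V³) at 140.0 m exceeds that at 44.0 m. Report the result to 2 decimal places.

Speed ratio: V_B/V_A = (z_B/z_A)^α = (140.0/44.0)^0.096 = (3.1818)^0.096 = 1.11752
Power-density ratio: P_B/P_A = (V_B/V_A)³ = (1.11752)³ = 1.39563

1.40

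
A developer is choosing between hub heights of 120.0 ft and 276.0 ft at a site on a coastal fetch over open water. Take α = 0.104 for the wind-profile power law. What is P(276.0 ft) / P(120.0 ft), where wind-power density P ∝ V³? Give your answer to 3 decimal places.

Speed ratio: V_B/V_A = (z_B/z_A)^α = (276.0/120.0)^0.104 = (2.3000)^0.104 = 1.09048
Power-density ratio: P_B/P_A = (V_B/V_A)³ = (1.09048)³ = 1.29676

1.297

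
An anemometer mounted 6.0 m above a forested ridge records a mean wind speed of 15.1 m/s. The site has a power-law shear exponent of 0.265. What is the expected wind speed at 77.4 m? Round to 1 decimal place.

Power-law profile: V₂ = V₁ · (z₂/z₁)^α
V₂ = 15.1 × (77.4/6.0)^0.265 = 15.1 × (12.9000)^0.265
    = 15.1 × 1.9693 = 29.7360 m/s

29.7 m/s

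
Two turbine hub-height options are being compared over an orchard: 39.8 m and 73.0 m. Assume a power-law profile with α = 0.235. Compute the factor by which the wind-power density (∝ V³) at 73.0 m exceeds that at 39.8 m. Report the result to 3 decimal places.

Speed ratio: V_B/V_A = (z_B/z_A)^α = (73.0/39.8)^0.235 = (1.8342)^0.235 = 1.15321
Power-density ratio: P_B/P_A = (V_B/V_A)³ = (1.15321)³ = 1.53365

1.534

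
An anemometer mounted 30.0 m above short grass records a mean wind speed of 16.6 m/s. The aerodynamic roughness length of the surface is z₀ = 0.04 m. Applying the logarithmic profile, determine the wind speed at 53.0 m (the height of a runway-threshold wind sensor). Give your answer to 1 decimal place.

Log law: V(z) ∝ ln(z/z₀), so V₂/V₁ = ln(z₂/z₀) / ln(z₁/z₀).
ln(53.0/0.04) = 7.1892, ln(30.0/0.04) = 6.6201
V₂ = 16.6 × 7.1892/6.6201 = 16.6 × 1.0860 = 18.0270 m/s

18.0 m/s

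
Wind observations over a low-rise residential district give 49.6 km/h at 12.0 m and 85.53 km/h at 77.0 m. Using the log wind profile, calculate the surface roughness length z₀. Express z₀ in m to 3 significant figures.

z₀ ≈ 0.922 m

Log law: V(z) ∝ ln(z/z₀). With r = V₁/V₂ = 49.6/85.53 = 0.57991,
r · ln(z₂/z₀) = ln(z₁/z₀) ⇒ ln z₀ = (ln z₁ − r·ln z₂)/(1 − r)
ln z₀ = (2.48491 − 0.57991×4.34381) / 0.42009 = -0.0812
z₀ = exp(-0.0812) = 0.9220 m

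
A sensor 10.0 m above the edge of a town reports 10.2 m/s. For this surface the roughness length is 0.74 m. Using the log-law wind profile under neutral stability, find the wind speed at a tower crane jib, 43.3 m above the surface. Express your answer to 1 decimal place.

15.9 m/s

Log law: V(z) ∝ ln(z/z₀), so V₂/V₁ = ln(z₂/z₀) / ln(z₁/z₀).
ln(43.3/0.74) = 4.0693, ln(10.0/0.74) = 2.6037
V₂ = 10.2 × 4.0693/2.6037 = 10.2 × 1.5629 = 15.9414 m/s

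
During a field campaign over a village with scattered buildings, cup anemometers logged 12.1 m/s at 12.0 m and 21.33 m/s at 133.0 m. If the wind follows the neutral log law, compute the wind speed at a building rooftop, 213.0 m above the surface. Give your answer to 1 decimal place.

23.1 m/s

Log law: V ∝ ln(z/z₀). From the pair, with r = V₁/V₂ = 0.56728,
ln z₀ = (ln z₁ − r·ln z₂)/(1 − r) = (2.4849 − 0.56728×4.8903)/0.43272 = -0.6685 → z₀ = 0.5125 m
V₃ = V₁ · ln(z₃/z₀)/ln(z₁/z₀) = 12.1 × 6.0298/3.1534 = 23.1371 m/s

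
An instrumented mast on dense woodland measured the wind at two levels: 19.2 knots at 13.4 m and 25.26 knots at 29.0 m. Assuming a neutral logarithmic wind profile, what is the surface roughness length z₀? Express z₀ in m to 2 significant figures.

z₀ ≈ 1.2 m

Log law: V(z) ∝ ln(z/z₀). With r = V₁/V₂ = 19.2/25.26 = 0.76010,
r · ln(z₂/z₀) = ln(z₁/z₀) ⇒ ln z₀ = (ln z₁ − r·ln z₂)/(1 − r)
ln z₀ = (2.59525 − 0.76010×3.36730) / 0.23990 = 0.1492
z₀ = exp(0.1492) = 1.161 m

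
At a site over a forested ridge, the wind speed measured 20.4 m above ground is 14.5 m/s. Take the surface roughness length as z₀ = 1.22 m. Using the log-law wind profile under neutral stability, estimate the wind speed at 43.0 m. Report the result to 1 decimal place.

Log law: V(z) ∝ ln(z/z₀), so V₂/V₁ = ln(z₂/z₀) / ln(z₁/z₀).
ln(43.0/1.22) = 3.5623, ln(20.4/1.22) = 2.8167
V₂ = 14.5 × 3.5623/2.8167 = 14.5 × 1.2647 = 18.3386 m/s

18.3 m/s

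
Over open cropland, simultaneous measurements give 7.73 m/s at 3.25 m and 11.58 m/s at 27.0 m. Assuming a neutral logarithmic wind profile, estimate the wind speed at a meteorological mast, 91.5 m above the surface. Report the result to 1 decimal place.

Log law: V ∝ ln(z/z₀). From the pair, with r = V₁/V₂ = 0.66753,
ln z₀ = (ln z₁ − r·ln z₂)/(1 − r) = (1.1787 − 0.66753×3.2958)/0.33247 = -3.0722 → z₀ = 0.04632 m
V₃ = V₁ · ln(z₃/z₀)/ln(z₁/z₀) = 7.73 × 7.5885/4.2509 = 13.7994 m/s

13.8 m/s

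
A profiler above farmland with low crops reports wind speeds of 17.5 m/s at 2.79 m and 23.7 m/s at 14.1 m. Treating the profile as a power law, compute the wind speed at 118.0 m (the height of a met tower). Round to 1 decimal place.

First find α: α = ln(V₂/V₁)/ln(z₂/z₁) = ln(23.7/17.5)/ln(14.1/2.79) = 0.30327/1.62013 = 0.1872
Extrapolate from 14.1 m to 118.0 m: V₃ = 23.7 × (118.0/14.1)^0.1872 = 23.7 × 1.4884 = 35.2746 m/s

35.3 m/s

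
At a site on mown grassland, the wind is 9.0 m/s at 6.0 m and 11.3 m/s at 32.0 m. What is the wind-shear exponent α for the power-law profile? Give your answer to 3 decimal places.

α ≈ 0.136

Power law: V₂/V₁ = (z₂/z₁)^α ⇒ α = ln(V₂/V₁) / ln(z₂/z₁)
α = ln(11.3/9.0) / ln(32.0/6.0) = ln(1.2556) / ln(5.3333)
  = 0.22758 / 1.67398 = 0.13595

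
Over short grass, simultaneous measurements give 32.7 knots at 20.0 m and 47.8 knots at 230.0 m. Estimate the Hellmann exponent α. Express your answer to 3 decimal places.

Power law: V₂/V₁ = (z₂/z₁)^α ⇒ α = ln(V₂/V₁) / ln(z₂/z₁)
α = ln(47.8/32.7) / ln(230.0/20.0) = ln(1.4618) / ln(11.5000)
  = 0.37965 / 2.44235 = 0.15544

α ≈ 0.155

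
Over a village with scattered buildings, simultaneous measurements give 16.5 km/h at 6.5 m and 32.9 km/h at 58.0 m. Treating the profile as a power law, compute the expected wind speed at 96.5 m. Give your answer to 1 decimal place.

First find α: α = ln(V₂/V₁)/ln(z₂/z₁) = ln(32.9/16.5)/ln(58.0/6.5) = 0.69011/2.18864 = 0.3153
Extrapolate from 58.0 m to 96.5 m: V₃ = 32.9 × (96.5/58.0)^0.3153 = 32.9 × 1.1741 = 38.6289 km/h

38.6 km/h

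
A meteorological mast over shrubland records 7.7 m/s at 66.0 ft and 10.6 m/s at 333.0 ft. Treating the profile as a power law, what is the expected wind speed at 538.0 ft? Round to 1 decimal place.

First find α: α = ln(V₂/V₁)/ln(z₂/z₁) = ln(10.6/7.7)/ln(333.0/66.0) = 0.31963/1.61849 = 0.1975
Extrapolate from 333.0 ft to 538.0 ft: V₃ = 10.6 × (538.0/333.0)^0.1975 = 10.6 × 1.0994 = 11.6533 m/s

11.7 m/s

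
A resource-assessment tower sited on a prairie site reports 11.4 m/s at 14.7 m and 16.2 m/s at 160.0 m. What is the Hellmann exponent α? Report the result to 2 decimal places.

Power law: V₂/V₁ = (z₂/z₁)^α ⇒ α = ln(V₂/V₁) / ln(z₂/z₁)
α = ln(16.2/11.4) / ln(160.0/14.7) = ln(1.4211) / ln(10.8844)
  = 0.35140 / 2.38733 = 0.14719

α ≈ 0.15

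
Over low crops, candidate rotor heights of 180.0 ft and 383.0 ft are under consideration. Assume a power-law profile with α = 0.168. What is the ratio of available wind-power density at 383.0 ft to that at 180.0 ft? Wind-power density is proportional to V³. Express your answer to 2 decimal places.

Speed ratio: V_B/V_A = (z_B/z_A)^α = (383.0/180.0)^0.168 = (2.1278)^0.168 = 1.13525
Power-density ratio: P_B/P_A = (V_B/V_A)³ = (1.13525)³ = 1.46310

1.46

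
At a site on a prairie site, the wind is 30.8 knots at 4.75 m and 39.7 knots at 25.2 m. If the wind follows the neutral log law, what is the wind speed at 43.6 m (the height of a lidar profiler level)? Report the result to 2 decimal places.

Log law: V ∝ ln(z/z₀). From the pair, with r = V₁/V₂ = 0.77582,
ln z₀ = (ln z₁ − r·ln z₂)/(1 − r) = (1.5581 − 0.77582×3.2268)/0.22418 = -4.2167 → z₀ = 0.01475 m
V₃ = V₁ · ln(z₃/z₀)/ln(z₁/z₀) = 30.8 × 7.9917/5.7748 = 42.6239 knots

42.62 knots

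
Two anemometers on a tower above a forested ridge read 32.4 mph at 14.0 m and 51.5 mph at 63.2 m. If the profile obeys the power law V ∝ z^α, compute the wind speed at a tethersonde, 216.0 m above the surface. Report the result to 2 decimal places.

First find α: α = ln(V₂/V₁)/ln(z₂/z₁) = ln(51.5/32.4)/ln(63.2/14.0) = 0.46342/1.50725 = 0.3075
Extrapolate from 63.2 m to 216.0 m: V₃ = 51.5 × (216.0/63.2)^0.3075 = 51.5 × 1.4592 = 75.1470 mph

75.15 mph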